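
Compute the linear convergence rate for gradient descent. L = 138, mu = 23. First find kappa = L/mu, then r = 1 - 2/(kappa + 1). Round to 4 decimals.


Step 1: Compute the condition number.
kappa = L/mu = 138/23 = 6.0
Step 2: Compute the convergence rate.
r = 1 - 2/(kappa + 1) = 1 - 2*mu/(L + mu) = (L - mu)/(L + mu) = 115/161 = 0.7143


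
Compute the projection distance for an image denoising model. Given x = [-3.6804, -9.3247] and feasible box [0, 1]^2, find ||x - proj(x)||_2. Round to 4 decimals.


Project each component onto [0, 1].
clip(-3.6804) = 0.0, clip(-9.3247) = 0.0
Projection = [0.0, 0.0]
Squared diffs: [13.5453, 86.95]
Distance = sqrt(100.4953) = 10.0247


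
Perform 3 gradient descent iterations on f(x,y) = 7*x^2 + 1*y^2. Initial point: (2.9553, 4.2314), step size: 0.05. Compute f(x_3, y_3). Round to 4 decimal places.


Gradient descent on f(x,y) = 7*x^2 + 1*y^2.
Starting point: (2.9553, 4.2314), alpha = 0.05
Step 1: grad_x = 2*7*2.9553 = 41.3742, grad_y = 2*1*4.2314 = 8.4628
  x_1 = 2.9553 - 0.05*41.3742 = 0.8866
  y_1 = 4.2314 - 0.05*8.4628 = 3.8083
Step 2: grad_x = 2*7*0.8866 = 12.4123, grad_y = 2*1*3.8083 = 7.6165
  x_2 = 0.8866 - 0.05*12.4123 = 0.266
  y_2 = 3.8083 - 0.05*7.6165 = 3.4274
Step 3: grad_x = 2*7*0.266 = 3.7237, grad_y = 2*1*3.4274 = 6.8549
  x_3 = 0.266 - 0.05*3.7237 = 0.0798
  y_3 = 3.4274 - 0.05*6.8549 = 3.0847
f(0.0798, 3.0847) = 7*0.0798^2 + 1*3.0847^2 = 9.5599


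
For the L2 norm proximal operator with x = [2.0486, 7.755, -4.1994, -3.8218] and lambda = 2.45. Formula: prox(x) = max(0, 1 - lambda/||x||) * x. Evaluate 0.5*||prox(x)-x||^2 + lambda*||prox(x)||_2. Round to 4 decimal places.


Step 1: Compute ||x||.
||x|| = 9.8274
Step 2: Compute scaling factor.
scale = max(0, 1 - 2.45/9.8274) = 0.7507
Step 3: prox(x) = [1.5379, 5.8217, -3.1525, -2.869]
||prox(x)|| = 7.3774
Step 4: Proximal objective.
0.5*||prox-x||^2 = 3.0013
lambda*||prox|| = 18.0746
Total = 21.0759


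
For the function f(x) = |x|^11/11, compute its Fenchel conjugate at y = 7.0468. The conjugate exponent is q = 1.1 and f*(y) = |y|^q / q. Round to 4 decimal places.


The conjugate exponent q satisfies 1/p + 1/q = 1.
p = 11, so q = 11/(11 - 1) = 1.1
|y|^q = 7.0468^1.1 = 8.5663
f*(7.0468) = 8.5663 / 1.1 = 7.7875


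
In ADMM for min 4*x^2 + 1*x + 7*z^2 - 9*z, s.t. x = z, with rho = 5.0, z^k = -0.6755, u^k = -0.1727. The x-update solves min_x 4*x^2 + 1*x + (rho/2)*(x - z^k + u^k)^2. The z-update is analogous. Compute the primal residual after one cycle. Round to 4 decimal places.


ADMM iteration with rho = 5.0, z^k = -0.6755, u^k = -0.1727
Step 1: x-update.
Minimize 4*x^2 + 1*x + (5.0/2)*(x + 0.6755 - 0.1727)^2
FOC: (2*4 + 5.0)*x = -1 + 5.0*(-0.6755 + 0.1727)
x^{k+1} = -0.2703
Step 2: z-update.
Minimize 7*z^2 - 9*z + (5.0/2)*(-0.2703 - z - 0.1727)^2
FOC: (2*7 + 5.0)*z = 9 + 5.0*(-0.2703 - 0.1727)
z^{k+1} = 0.3571
Step 3: u-update.
u^{k+1} = -0.1727 - 0.2703 - 0.3571 = -0.8001
Step 4: Primal residual = |-0.2703 - 0.3571| = 0.6274


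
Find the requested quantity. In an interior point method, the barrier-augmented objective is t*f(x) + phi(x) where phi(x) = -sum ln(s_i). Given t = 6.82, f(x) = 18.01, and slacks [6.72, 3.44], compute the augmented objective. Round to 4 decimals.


Step 1: Compute log-barrier.
ln values: [1.9051, 1.2355]
phi = -(1.9051 + 1.2355) = -3.1406
Step 2: Compute augmented objective.
t*f(x) = 6.82*18.01 = 122.8282
Total = 122.8282 - 3.1406 = 119.6876


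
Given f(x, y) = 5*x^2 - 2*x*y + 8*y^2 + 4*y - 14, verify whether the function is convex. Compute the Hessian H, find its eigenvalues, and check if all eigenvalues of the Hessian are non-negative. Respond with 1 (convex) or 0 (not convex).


The Hessian of f(x,y) = 5*x^2 - 2*x*y + 8*y^2 + 4*y - 14 is:
H = [[10, -2], [-2, 16]]
Trace = 10 + 16 = 26
Determinant = 10*16 - (-2)^2 = 156
Discriminant = (26)^2 - 4*156 = 52.0
Eigenvalues: lambda_1 = 9.3944, lambda_2 = 16.6056
The function is convex.

1


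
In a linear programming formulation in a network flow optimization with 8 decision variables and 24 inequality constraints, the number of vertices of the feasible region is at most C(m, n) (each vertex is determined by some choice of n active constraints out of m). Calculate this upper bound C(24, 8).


Each vertex corresponds to some choice of n active constraints out of m, so the number of vertices is at most C(m, n) = m! / (n!(m-n)!).
m = 24, n = 8
Numerator: 24 * 23 * 22 * 21 * 20 * 19 * 18 * 17
Denominator: 8! = 40320
C(24, 8) = 735471


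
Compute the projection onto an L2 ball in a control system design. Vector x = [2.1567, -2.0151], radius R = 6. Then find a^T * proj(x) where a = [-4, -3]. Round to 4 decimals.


Step 1: Compute ||x|| (intermediates to 6 decimals).
||x|| = sqrt(2.1567^2 + (-2.0151)^2) = 2.951607
Step 2: Project.
Since ||x|| <= R, proj = x (no scaling needed).
proj(x) = [2.1567, -2.0151]
Step 3: Dot product.
a^T * proj(x) = -4*2.1567 - 3*(-2.0151) = -2.5815


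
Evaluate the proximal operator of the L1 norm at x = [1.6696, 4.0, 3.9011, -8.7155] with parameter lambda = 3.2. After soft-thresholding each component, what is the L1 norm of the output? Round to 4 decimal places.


Soft-thresholding with lambda = 3.2:
prox(1.6696) = sign(1.6696)*max(|1.6696| - 3.2, 0) = 0.0
prox(4.0) = sign(4.0)*max(|4.0| - 3.2, 0) = 0.8
prox(3.9011) = sign(3.9011)*max(|3.9011| - 3.2, 0) = 0.7011
prox(-8.7155) = sign(-8.7155)*max(|-8.7155| - 3.2, 0) = -5.5155
prox(x) = [0.0, 0.8, 0.7011, -5.5155]
||prox(x)||_1 = 0.0 + 0.8 + 0.7011 + 5.5155 = 7.0166


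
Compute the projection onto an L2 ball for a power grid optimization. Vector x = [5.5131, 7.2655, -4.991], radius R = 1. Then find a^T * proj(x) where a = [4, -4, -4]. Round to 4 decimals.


Step 1: Compute ||x|| (intermediates to 6 decimals).
||x|| = sqrt(5.5131^2 + 7.2655^2 + (-4.991)^2) = 10.396723
Step 2: Project.
Since ||x|| > R, scale = R/||x|| = 1/10.396723 = 0.096184, proj(x) = scale * x
proj(x) = [0.530272, 0.698825, -0.480054]
Step 3: Dot product.
a^T * proj(x) = 4*0.530272 - 4*0.698825 - 4*(-0.480054) = 1.246


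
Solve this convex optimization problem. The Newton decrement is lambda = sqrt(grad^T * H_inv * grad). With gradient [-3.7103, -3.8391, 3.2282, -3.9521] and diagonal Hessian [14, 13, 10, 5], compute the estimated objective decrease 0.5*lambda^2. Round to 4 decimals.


Step 1: H is diagonal, so H^(-1) * g = [-0.265, -0.2953, 0.3228, -0.7904].
Step 2: g^T H^(-1) g = sum_i g_i^2 / H_ii
  = (-3.7103)^2/14 + (-3.8391)^2/13 + (3.2282)^2/10 + (-3.9521)^2/5
  = 0.9833 + 1.1337 + 1.0421 + 3.1238 = 6.283
Step 3: Objective decrease = 0.5 * g^T H^(-1) g = 3.1415


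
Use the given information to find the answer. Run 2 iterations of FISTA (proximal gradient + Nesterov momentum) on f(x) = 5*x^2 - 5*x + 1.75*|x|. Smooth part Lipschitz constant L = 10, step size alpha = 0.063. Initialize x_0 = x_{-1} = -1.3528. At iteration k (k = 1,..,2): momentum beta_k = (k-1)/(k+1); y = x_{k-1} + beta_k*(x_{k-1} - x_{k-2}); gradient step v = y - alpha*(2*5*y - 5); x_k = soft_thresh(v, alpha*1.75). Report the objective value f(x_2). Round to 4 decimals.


FISTA on f(x) = 5*x^2 - 5*x + 1.75*|x|
L = 10, alpha = 0.063
Iteration 1: beta = 0.0, y = -1.3528 + 0.0*(-1.3528 + 1.3528) = -1.3528
  grad(y) = -18.528, v = y - alpha*grad = -0.1855
  prox(v) = soft_thresh(-0.1855, 0.1103) = -0.0753
Iteration 2: beta = 0.3333, y = -0.0753 + 0.3333*(-0.0753 + 1.3528) = 0.3506
  grad(y) = -1.4945, v = y - alpha*grad = 0.4447
  prox(v) = soft_thresh(0.4447, 0.1103) = 0.3345
f(x_2) = 5*0.3345^2 - 5*0.3345 + 1.75*|0.3345| = -0.5277


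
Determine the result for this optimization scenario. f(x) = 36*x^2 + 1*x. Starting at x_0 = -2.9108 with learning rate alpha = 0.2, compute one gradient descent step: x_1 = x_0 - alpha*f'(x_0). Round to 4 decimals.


We compute the gradient at x_0 and apply the update.
f'(x) = 72*x + 1
f'(-2.9108) = 72*-2.9108 + 1 = -208.5776
x_1 = -2.9108 - 0.2*-208.5776 = 38.8047


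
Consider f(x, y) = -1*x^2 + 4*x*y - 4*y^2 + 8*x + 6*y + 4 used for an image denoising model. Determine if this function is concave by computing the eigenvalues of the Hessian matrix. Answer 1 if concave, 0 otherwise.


The Hessian of f(x,y) = -1*x^2 + 4*x*y - 4*y^2 + 8*x + 6*y + 4 is:
H = [[-2, 4], [4, -8]]
Trace = -2 - 8 = -10
Determinant = -2*-8 - (4)^2 = 0
Discriminant = (-10)^2 - 4*0 = 100.0
Eigenvalues: lambda_1 = -10.0, lambda_2 = 0.0
The function is concave.

1


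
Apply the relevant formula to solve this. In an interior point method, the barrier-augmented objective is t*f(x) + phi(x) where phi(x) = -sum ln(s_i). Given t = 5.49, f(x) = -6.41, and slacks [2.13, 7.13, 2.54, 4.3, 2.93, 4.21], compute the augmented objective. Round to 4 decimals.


Step 1: Compute log-barrier.
ln values: [0.7561, 1.9643, 0.9322, 1.4586, 1.075, 1.4375]
phi = -(0.7561 + 1.9643 + 0.9322 + 1.4586 + 1.075 + 1.4375) = -7.6237
Step 2: Compute augmented objective.
t*f(x) = 5.49*-6.41 = -35.1909
Total = -35.1909 - 7.6237 = -42.8146


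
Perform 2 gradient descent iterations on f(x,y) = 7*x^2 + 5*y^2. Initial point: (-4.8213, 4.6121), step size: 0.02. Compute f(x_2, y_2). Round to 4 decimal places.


Gradient descent on f(x,y) = 7*x^2 + 5*y^2.
Starting point: (-4.8213, 4.6121), alpha = 0.02
Step 1: grad_x = 2*7*-4.8213 = -67.4982, grad_y = 2*5*4.6121 = 46.121
  x_1 = -4.8213 - 0.02*-67.4982 = -3.4713
  y_1 = 4.6121 - 0.02*46.121 = 3.6897
Step 2: grad_x = 2*7*-3.4713 = -48.5987, grad_y = 2*5*3.6897 = 36.8968
  x_2 = -3.4713 - 0.02*-48.5987 = -2.4994
  y_2 = 3.6897 - 0.02*36.8968 = 2.9517
f(-2.4994, 2.9517) = 7*(-2.4994)^2 + 5*2.9517^2 = 87.2916


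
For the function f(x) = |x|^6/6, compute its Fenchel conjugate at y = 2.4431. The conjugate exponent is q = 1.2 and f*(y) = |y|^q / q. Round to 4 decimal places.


The conjugate exponent q satisfies 1/p + 1/q = 1.
p = 6, so q = 6/(6 - 1) = 1.2
|y|^q = 2.4431^1.2 = 2.921
f*(2.4431) = 2.921 / 1.2 = 2.4342


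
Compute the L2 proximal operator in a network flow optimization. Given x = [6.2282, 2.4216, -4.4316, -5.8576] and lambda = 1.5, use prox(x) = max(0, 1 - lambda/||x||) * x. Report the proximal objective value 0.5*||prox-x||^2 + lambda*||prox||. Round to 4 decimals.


Step 1: Compute ||x||.
||x|| = 9.93
Step 2: Compute scaling factor.
scale = max(0, 1 - 1.5/9.93) = 0.8489
Step 3: prox(x) = [5.2874, 2.0558, -3.7622, -4.9728]
||prox(x)|| = 8.43
Step 4: Proximal objective.
0.5*||prox-x||^2 = 1.125
lambda*||prox|| = 12.645
Total = 13.77


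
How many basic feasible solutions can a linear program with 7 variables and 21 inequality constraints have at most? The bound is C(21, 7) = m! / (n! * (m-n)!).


Each vertex corresponds to some choice of n active constraints out of m, so the number of vertices is at most C(m, n) = m! / (n!(m-n)!).
m = 21, n = 7
Numerator: 21 * 20 * 19 * 18 * 17 * 16 * 15
Denominator: 7! = 5040
C(21, 7) = 116280


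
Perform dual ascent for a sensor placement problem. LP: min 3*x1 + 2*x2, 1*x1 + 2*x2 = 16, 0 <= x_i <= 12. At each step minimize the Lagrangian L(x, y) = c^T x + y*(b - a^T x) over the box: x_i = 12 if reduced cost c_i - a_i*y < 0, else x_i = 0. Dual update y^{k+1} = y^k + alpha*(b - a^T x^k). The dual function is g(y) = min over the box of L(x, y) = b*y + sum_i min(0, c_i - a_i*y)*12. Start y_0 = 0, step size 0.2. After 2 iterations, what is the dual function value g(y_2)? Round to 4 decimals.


Dual ascent for LP: min 3*x1 + 2*x2, 1*x1 + 2*x2 = 16, 0 <= x_i <= 12
Step 1: y^k = 0.0, reduced costs: (3.0, 2.0)
  x^k = (0.0, 0.0), subgradient = b - a^T x = 16.0
  y^{k+1} = 0.0 + 0.2*16.0 = 3.2
Step 2: y^k = 3.2, reduced costs: (-0.2, -4.4)
  x^k = (12.0, 12.0), subgradient = b - a^T x = -20.0
  y^{k+1} = 3.2 + 0.2*-20.0 = -0.8
Dual objective at y_2 = -0.8: reduced costs (3.8, 3.6), box minimizer x = (0.0, 0.0)
g(y_2) = b*y + (c1 - a1*y)*x1 + (c2 - a2*y)*x2 = 16*(-0.8) + 3.8*0.0 + 3.6*0.0 = -12.8 + 0.0 + 0.0 = -12.8


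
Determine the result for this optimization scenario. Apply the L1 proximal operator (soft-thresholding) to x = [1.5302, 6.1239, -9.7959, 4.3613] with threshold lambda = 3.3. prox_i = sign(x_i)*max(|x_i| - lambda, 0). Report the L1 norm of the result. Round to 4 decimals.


Soft-thresholding with lambda = 3.3:
prox(1.5302) = sign(1.5302)*max(|1.5302| - 3.3, 0) = 0.0
prox(6.1239) = sign(6.1239)*max(|6.1239| - 3.3, 0) = 2.8239
prox(-9.7959) = sign(-9.7959)*max(|-9.7959| - 3.3, 0) = -6.4959
prox(4.3613) = sign(4.3613)*max(|4.3613| - 3.3, 0) = 1.0613
prox(x) = [0.0, 2.8239, -6.4959, 1.0613]
||prox(x)||_1 = 0.0 + 2.8239 + 6.4959 + 1.0613 = 10.3811


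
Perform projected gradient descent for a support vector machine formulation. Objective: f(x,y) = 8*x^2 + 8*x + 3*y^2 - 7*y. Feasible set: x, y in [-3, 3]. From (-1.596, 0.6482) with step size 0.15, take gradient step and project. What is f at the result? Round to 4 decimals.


Step 1: Compute gradient at (-1.596, 0.6482).
grad_x = 2*8*-1.596 + 8 = -17.536
grad_y = 2*3*0.6482 - 7 = -3.1108
Step 2: Gradient step.
x_raw = -1.596 - 0.15*-17.536 = 1.0344
y_raw = 0.6482 - 0.15*-3.1108 = 1.1148
Step 3: Project onto [-3, 3].
x_proj = clip(1.0344) = 1.0344
y_proj = clip(1.1148) = 1.1148
Step 4: Evaluate f.
f(1.0344, 1.1148) = 12.7598


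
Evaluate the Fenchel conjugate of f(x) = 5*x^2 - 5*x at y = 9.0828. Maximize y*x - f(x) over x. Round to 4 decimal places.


f*(y) = sup_x {y*x - a*x^2 - b*x} = sup_x {(y-b)*x - a*x^2}
FOC: (y - b) - 2a*x = 0 => x* = (y - b)/(2a)
x* = (9.0828 + 5)/(2*5) = 1.4083
f*(9.0828) = (y-b)^2/(4a) = (9.0828 + 5)^2/(4*5)
= 198.3253/20 = 9.9163


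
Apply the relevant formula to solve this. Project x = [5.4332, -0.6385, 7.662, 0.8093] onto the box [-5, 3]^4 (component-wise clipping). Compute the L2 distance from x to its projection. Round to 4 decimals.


Project each component onto [-5, 3].
clip(5.4332) = 3.0, clip(-0.6385) = -0.6385, clip(7.662) = 3.0, clip(0.8093) = 0.8093
Projection = [3.0, -0.6385, 3.0, 0.8093]
Squared diffs: [5.9205, 0.0, 21.7342, 0.0]
Distance = sqrt(27.6547) = 5.2588


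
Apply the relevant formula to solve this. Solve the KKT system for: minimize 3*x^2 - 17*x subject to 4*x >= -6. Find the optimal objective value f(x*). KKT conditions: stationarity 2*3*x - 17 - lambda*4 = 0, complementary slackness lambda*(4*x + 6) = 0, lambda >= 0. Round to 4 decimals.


Step 1: Try lambda = 0 (constraint inactive).
Stationarity: 2*3*x - 17 = 0
x* = 17/(2*3) = 17/6 = 2.8333 (rounded; the exact value 17/6 is used below)
Check constraint: 4*2.8333 = 11.3332 >= -6 -- satisfied.
Step 2: Compute optimal value.
f(x*) = 3*(17/6)^2 - 17*(17/6) = -24.0833


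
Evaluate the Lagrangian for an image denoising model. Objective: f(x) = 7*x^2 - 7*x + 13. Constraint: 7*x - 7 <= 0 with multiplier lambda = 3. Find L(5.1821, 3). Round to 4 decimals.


Step 1: Evaluate f(x).
f(5.1821) = 7*5.1821^2 - 7*5.1821 + 13 = 164.7044
Step 2: Evaluate g(x).
g(5.1821) = 7*5.1821 - 7 = 29.2747
Step 3: Compute Lagrangian.
L = 164.7044 + 3*29.2747 = 252.5285


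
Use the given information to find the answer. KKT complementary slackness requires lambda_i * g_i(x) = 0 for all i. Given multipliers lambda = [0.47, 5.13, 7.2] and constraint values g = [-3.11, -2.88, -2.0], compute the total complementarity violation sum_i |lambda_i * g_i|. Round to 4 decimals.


KKT complementary slackness check:
lambda_1 * g_1 = 0.47 * -3.11 = -1.4617
lambda_2 * g_2 = 5.13 * -2.88 = -14.7744
lambda_3 * g_3 = 7.2 * -2.0 = -14.4
Total violation = 1.4617 + 14.7744 + 14.4 = 30.6361


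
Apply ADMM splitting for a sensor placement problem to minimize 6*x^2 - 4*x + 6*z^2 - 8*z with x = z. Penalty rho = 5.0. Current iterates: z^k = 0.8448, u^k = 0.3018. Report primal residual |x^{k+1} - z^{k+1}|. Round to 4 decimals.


ADMM iteration with rho = 5.0, z^k = 0.8448, u^k = 0.3018
Step 1: x-update.
Minimize 6*x^2 - 4*x + (5.0/2)*(x - 0.8448 + 0.3018)^2
FOC: (2*6 + 5.0)*x = 4 + 5.0*(0.8448 - 0.3018)
x^{k+1} = 0.395
Step 2: z-update.
Minimize 6*z^2 - 8*z + (5.0/2)*(0.395 - z + 0.3018)^2
FOC: (2*6 + 5.0)*z = 8 + 5.0*(0.395 + 0.3018)
z^{k+1} = 0.6755
Step 3: u-update.
u^{k+1} = 0.3018 + 0.395 - 0.6755 = 0.0213
Step 4: Primal residual = |0.395 - 0.6755| = 0.2805


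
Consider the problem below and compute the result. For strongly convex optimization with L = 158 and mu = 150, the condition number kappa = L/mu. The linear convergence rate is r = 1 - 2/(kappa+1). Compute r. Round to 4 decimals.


Step 1: Compute the condition number.
kappa = L/mu = 158/150 = 1.0533
Step 2: Compute the convergence rate.
r = 1 - 2/(kappa + 1) = 1 - 2*mu/(L + mu) = (L - mu)/(L + mu) = 8/308 = 0.026


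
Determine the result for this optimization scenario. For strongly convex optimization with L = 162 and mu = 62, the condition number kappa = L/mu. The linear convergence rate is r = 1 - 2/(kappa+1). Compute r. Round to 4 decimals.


Step 1: Compute the condition number.
kappa = L/mu = 162/62 = 2.6129
Step 2: Compute the convergence rate.
r = 1 - 2/(kappa + 1) = 1 - 2*mu/(L + mu) = (L - mu)/(L + mu) = 100/224 = 0.4464


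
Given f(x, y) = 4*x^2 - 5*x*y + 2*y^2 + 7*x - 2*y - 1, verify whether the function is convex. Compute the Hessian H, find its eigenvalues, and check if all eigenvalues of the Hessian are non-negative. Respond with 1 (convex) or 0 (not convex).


The Hessian of f(x,y) = 4*x^2 - 5*x*y + 2*y^2 + 7*x - 2*y - 1 is:
H = [[8, -5], [-5, 4]]
Trace = 8 + 4 = 12
Determinant = 8*4 - (-5)^2 = 7
Discriminant = (12)^2 - 4*7 = 116.0
Eigenvalues: lambda_1 = 0.6148, lambda_2 = 11.3852
The function is convex.

1


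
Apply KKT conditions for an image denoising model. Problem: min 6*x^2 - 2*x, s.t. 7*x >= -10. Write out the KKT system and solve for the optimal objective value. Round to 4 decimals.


Step 1: Try lambda = 0 (constraint inactive).
Stationarity: 2*6*x - 2 = 0
x* = 2/(2*6) = 1/6 = 0.1667 (rounded; the exact value 1/6 is used below)
Check constraint: 7*0.1667 = 1.1669 >= -10 -- satisfied.
Step 2: Compute optimal value.
f(x*) = 6*(1/6)^2 - 2*(1/6) = -0.1667


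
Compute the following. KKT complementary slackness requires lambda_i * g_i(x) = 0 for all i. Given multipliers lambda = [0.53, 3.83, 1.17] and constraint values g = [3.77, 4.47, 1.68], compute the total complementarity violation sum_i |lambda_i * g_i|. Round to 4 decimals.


KKT complementary slackness check:
lambda_1 * g_1 = 0.53 * 3.77 = 1.9981
lambda_2 * g_2 = 3.83 * 4.47 = 17.1201
lambda_3 * g_3 = 1.17 * 1.68 = 1.9656
Total violation = 1.9981 + 17.1201 + 1.9656 = 21.0838


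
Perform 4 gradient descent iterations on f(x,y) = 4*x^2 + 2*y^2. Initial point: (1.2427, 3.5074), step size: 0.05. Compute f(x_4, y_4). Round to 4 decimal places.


Gradient descent on f(x,y) = 4*x^2 + 2*y^2.
Starting point: (1.2427, 3.5074), alpha = 0.05
Step 1: grad_x = 2*4*1.2427 = 9.9416, grad_y = 2*2*3.5074 = 14.0296
  x_1 = 1.2427 - 0.05*9.9416 = 0.7456
  y_1 = 3.5074 - 0.05*14.0296 = 2.8059
Step 2: grad_x = 2*4*0.7456 = 5.965, grad_y = 2*2*2.8059 = 11.2237
  x_2 = 0.7456 - 0.05*5.965 = 0.4474
  y_2 = 2.8059 - 0.05*11.2237 = 2.2447
Step 3: grad_x = 2*4*0.4474 = 3.579, grad_y = 2*2*2.2447 = 8.9789
  x_3 = 0.4474 - 0.05*3.579 = 0.2684
  y_3 = 2.2447 - 0.05*8.9789 = 1.7958
Step 4: grad_x = 2*4*0.2684 = 2.1474, grad_y = 2*2*1.7958 = 7.1832
  x_4 = 0.2684 - 0.05*2.1474 = 0.1611
  y_4 = 1.7958 - 0.05*7.1832 = 1.4366
f(0.1611, 1.4366) = 4*0.1611^2 + 2*1.4366^2 = 4.2316


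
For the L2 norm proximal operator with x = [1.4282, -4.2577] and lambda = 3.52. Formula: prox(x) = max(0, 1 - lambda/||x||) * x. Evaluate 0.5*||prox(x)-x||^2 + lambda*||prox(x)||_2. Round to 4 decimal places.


Step 1: Compute ||x||.
||x|| = 4.4909
Step 2: Compute scaling factor.
scale = max(0, 1 - 3.52/4.4909) = 0.2162
Step 3: prox(x) = [0.3088, -0.9204]
||prox(x)|| = 0.9709
Step 4: Proximal objective.
0.5*||prox-x||^2 = 6.1952
lambda*||prox|| = 3.4176
Total = 9.6126


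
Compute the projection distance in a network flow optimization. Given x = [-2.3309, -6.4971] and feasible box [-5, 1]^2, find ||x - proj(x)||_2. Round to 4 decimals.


Project each component onto [-5, 1].
clip(-2.3309) = -2.3309, clip(-6.4971) = -5.0
Projection = [-2.3309, -5.0]
Squared diffs: [0.0, 2.2413]
Distance = sqrt(2.2413) = 1.4971


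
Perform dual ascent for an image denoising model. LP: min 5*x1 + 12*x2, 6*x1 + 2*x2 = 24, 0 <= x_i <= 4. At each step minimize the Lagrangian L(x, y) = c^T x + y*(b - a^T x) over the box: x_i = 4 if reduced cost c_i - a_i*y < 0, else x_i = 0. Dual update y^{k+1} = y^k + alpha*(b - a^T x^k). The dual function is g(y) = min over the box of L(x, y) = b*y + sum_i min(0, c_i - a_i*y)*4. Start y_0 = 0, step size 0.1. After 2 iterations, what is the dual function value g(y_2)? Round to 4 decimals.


Dual ascent for LP: min 5*x1 + 12*x2, 6*x1 + 2*x2 = 24, 0 <= x_i <= 4
Step 1: y^k = 0.0, reduced costs: (5.0, 12.0)
  x^k = (0.0, 0.0), subgradient = b - a^T x = 24.0
  y^{k+1} = 0.0 + 0.1*24.0 = 2.4
Step 2: y^k = 2.4, reduced costs: (-9.4, 7.2)
  x^k = (4.0, 0.0), subgradient = b - a^T x = 0.0
  y^{k+1} = 2.4 + 0.1*0.0 = 2.4
Dual objective at y_2 = 2.4: reduced costs (-9.4, 7.2), box minimizer x = (4.0, 0.0)
g(y_2) = b*y + (c1 - a1*y)*x1 + (c2 - a2*y)*x2 = 24*2.4 + (-9.4)*4.0 + 7.2*0.0 = 57.6 - 37.6 + 0.0 = 20.0


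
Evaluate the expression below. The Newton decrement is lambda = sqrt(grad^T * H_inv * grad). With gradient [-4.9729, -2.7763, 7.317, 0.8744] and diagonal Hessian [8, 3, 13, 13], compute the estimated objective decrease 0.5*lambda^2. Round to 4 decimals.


Step 1: H is diagonal, so H^(-1) * g = [-0.6216, -0.9254, 0.5628, 0.0673].
Step 2: g^T H^(-1) g = sum_i g_i^2 / H_ii
  = (-4.9729)^2/8 + (-2.7763)^2/3 + (7.317)^2/13 + (0.8744)^2/13
  = 3.0912 + 2.5693 + 4.1183 + 0.0588 = 9.8377
Step 3: Objective decrease = 0.5 * g^T H^(-1) g = 4.9188


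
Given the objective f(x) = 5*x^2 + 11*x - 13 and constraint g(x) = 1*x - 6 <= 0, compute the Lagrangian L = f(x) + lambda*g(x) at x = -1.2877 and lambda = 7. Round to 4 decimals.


Step 1: Evaluate f(x).
f(-1.2877) = 5*(-1.2877)^2 + 11*(-1.2877) - 13 = -18.8738
Step 2: Evaluate g(x).
g(-1.2877) = 1*-1.2877 - 6 = -7.2877
Step 3: Compute Lagrangian.
L = -18.8738 + 7*-7.2877 = -69.8877


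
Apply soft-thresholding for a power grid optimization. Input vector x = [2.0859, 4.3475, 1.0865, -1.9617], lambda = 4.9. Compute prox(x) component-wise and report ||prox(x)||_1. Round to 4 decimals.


Soft-thresholding with lambda = 4.9:
prox(2.0859) = sign(2.0859)*max(|2.0859| - 4.9, 0) = 0.0
prox(4.3475) = sign(4.3475)*max(|4.3475| - 4.9, 0) = 0.0
prox(1.0865) = sign(1.0865)*max(|1.0865| - 4.9, 0) = 0.0
prox(-1.9617) = sign(-1.9617)*max(|-1.9617| - 4.9, 0) = 0.0
prox(x) = [0.0, 0.0, 0.0, 0.0]
||prox(x)||_1 = 0.0 + 0.0 + 0.0 + 0.0 = 0.0


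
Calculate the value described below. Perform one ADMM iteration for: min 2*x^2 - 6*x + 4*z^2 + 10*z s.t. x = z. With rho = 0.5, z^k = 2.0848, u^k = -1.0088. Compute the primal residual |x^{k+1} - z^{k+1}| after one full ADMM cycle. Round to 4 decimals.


ADMM iteration with rho = 0.5, z^k = 2.0848, u^k = -1.0088
Step 1: x-update.
Minimize 2*x^2 - 6*x + (0.5/2)*(x - 2.0848 - 1.0088)^2
FOC: (2*2 + 0.5)*x = 6 + 0.5*(2.0848 + 1.0088)
x^{k+1} = 1.6771
Step 2: z-update.
Minimize 4*z^2 + 10*z + (0.5/2)*(1.6771 - z - 1.0088)^2
FOC: (2*4 + 0.5)*z = -10 + 0.5*(1.6771 - 1.0088)
z^{k+1} = -1.1372
Step 3: u-update.
u^{k+1} = -1.0088 + 1.6771 + 1.1372 = 1.8054
Step 4: Primal residual = |1.6771 + 1.1372| = 2.8142


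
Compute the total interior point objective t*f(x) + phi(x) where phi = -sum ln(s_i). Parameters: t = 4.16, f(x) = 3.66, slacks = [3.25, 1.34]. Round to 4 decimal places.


Step 1: Compute log-barrier.
ln values: [1.1787, 0.2927]
phi = -(1.1787 + 0.2927) = -1.4713
Step 2: Compute augmented objective.
t*f(x) = 4.16*3.66 = 15.2256
Total = 15.2256 - 1.4713 = 13.7543


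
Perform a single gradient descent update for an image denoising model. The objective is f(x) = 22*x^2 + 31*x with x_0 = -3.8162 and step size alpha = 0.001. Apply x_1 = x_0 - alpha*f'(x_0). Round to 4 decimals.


We compute the gradient at x_0 and apply the update.
f'(x) = 44*x + 31
f'(-3.8162) = 44*-3.8162 + 31 = -136.9128
x_1 = -3.8162 - 0.001*-136.9128 = -3.6793


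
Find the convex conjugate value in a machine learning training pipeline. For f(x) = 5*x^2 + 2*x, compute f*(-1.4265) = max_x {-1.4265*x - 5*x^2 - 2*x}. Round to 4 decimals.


f*(y) = sup_x {y*x - a*x^2 - b*x} = sup_x {(y-b)*x - a*x^2}
FOC: (y - b) - 2a*x = 0 => x* = (y - b)/(2a)
x* = (-1.4265 - 2)/(2*5) = -0.3427
f*(-1.4265) = (y-b)^2/(4a) = (-1.4265 - 2)^2/(4*5)
= 11.7409/20 = 0.587


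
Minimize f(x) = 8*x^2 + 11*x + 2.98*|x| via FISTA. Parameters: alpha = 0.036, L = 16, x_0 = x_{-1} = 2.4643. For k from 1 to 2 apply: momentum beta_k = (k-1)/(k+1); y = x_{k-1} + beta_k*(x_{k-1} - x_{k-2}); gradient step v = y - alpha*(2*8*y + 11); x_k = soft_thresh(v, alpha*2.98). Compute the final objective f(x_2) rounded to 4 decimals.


FISTA on f(x) = 8*x^2 + 11*x + 2.98*|x|
L = 16, alpha = 0.036
Iteration 1: beta = 0.0, y = 2.4643 + 0.0*(2.4643 - 2.4643) = 2.4643
  grad(y) = 50.4288, v = y - alpha*grad = 0.6489
  prox(v) = soft_thresh(0.6489, 0.1073) = 0.5416
Iteration 2: beta = 0.3333, y = 0.5416 + 0.3333*(0.5416 - 2.4643) = -0.0993
  grad(y) = 9.4108, v = y - alpha*grad = -0.4381
  prox(v) = soft_thresh(-0.4381, 0.1073) = -0.3308
f(x_2) = 8*(-0.3308)^2 + 11*(-0.3308) + 2.98*|-0.3308| = -1.7777


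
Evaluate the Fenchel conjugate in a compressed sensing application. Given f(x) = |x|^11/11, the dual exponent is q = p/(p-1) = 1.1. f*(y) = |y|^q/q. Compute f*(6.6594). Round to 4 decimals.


The conjugate exponent q satisfies 1/p + 1/q = 1.
p = 11, so q = 11/(11 - 1) = 1.1
|y|^q = 6.6594^1.1 = 8.0497
f*(6.6594) = 8.0497 / 1.1 = 7.3179


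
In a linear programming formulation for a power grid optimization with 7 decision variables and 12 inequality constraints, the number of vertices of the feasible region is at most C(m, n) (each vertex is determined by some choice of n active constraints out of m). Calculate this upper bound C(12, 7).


Each vertex corresponds to some choice of n active constraints out of m, so the number of vertices is at most C(m, n) = m! / (n!(m-n)!).
m = 12, n = 7
Numerator: 12 * 11 * 10 * 9 * 8 * 7 * 6
Denominator: 7! = 5040
C(12, 7) = 792


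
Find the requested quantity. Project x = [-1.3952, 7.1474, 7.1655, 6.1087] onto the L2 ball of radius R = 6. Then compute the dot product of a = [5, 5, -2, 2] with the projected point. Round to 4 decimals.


Step 1: Compute ||x|| (intermediates to 6 decimals).
||x|| = sqrt((-1.3952)^2 + 7.1474^2 + 7.1655^2 + 6.1087^2) = 11.903467
Step 2: Project.
Since ||x|| > R, scale = R/||x|| = 6/11.903467 = 0.504055, proj(x) = scale * x
proj(x) = [-0.703258, 3.602683, 3.611806, 3.079121]
Step 3: Dot product.
a^T * proj(x) = 5*(-0.703258) + 5*3.602683 - 2*3.611806 + 2*3.079121 = 13.4318


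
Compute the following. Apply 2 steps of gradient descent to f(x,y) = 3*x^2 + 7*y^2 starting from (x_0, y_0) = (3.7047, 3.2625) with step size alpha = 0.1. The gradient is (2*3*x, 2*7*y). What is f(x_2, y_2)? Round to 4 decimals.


Gradient descent on f(x,y) = 3*x^2 + 7*y^2.
Starting point: (3.7047, 3.2625), alpha = 0.1
Step 1: grad_x = 2*3*3.7047 = 22.2282, grad_y = 2*7*3.2625 = 45.675
  x_1 = 3.7047 - 0.1*22.2282 = 1.4819
  y_1 = 3.2625 - 0.1*45.675 = -1.305
Step 2: grad_x = 2*3*1.4819 = 8.8913, grad_y = 2*7*-1.305 = -18.27
  x_2 = 1.4819 - 0.1*8.8913 = 0.5928
  y_2 = -1.305 - 0.1*-18.27 = 0.522
f(0.5928, 0.522) = 3*0.5928^2 + 7*0.522^2 = 2.9615


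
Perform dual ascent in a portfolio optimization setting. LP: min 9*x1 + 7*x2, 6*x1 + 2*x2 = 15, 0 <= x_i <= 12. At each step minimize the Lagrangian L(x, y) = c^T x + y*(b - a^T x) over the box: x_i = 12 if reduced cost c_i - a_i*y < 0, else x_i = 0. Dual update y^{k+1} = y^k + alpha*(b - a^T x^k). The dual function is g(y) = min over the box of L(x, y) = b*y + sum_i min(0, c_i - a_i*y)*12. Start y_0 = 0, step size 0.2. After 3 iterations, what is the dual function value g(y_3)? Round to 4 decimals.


Dual ascent for LP: min 9*x1 + 7*x2, 6*x1 + 2*x2 = 15, 0 <= x_i <= 12
Step 1: y^k = 0.0, reduced costs: (9.0, 7.0)
  x^k = (0.0, 0.0), subgradient = b - a^T x = 15.0
  y^{k+1} = 0.0 + 0.2*15.0 = 3.0
Step 2: y^k = 3.0, reduced costs: (-9.0, 1.0)
  x^k = (12.0, 0.0), subgradient = b - a^T x = -57.0
  y^{k+1} = 3.0 + 0.2*-57.0 = -8.4
Step 3: y^k = -8.4, reduced costs: (59.4, 23.8)
  x^k = (0.0, 0.0), subgradient = b - a^T x = 15.0
  y^{k+1} = -8.4 + 0.2*15.0 = -5.4
Dual objective at y_3 = -5.4: reduced costs (41.4, 17.8), box minimizer x = (0.0, 0.0)
g(y_3) = b*y + (c1 - a1*y)*x1 + (c2 - a2*y)*x2 = 15*(-5.4) + 41.4*0.0 + 17.8*0.0 = -81.0 + 0.0 + 0.0 = -81.0


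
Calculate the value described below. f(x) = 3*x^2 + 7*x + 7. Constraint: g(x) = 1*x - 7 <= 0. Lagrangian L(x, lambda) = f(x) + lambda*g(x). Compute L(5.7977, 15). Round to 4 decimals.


Step 1: Evaluate f(x).
f(5.7977) = 3*5.7977^2 + 7*5.7977 + 7 = 148.4239
Step 2: Evaluate g(x).
g(5.7977) = 1*5.7977 - 7 = -1.2023
Step 3: Compute Lagrangian.
L = 148.4239 + 15*-1.2023 = 130.3894


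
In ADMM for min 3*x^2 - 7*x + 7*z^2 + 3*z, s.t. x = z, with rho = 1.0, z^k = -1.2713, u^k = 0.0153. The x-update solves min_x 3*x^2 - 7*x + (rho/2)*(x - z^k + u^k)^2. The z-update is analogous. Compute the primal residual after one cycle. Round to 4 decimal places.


ADMM iteration with rho = 1.0, z^k = -1.2713, u^k = 0.0153
Step 1: x-update.
Minimize 3*x^2 - 7*x + (1.0/2)*(x + 1.2713 + 0.0153)^2
FOC: (2*3 + 1.0)*x = 7 + 1.0*(-1.2713 - 0.0153)
x^{k+1} = 0.8162
Step 2: z-update.
Minimize 7*z^2 + 3*z + (1.0/2)*(0.8162 - z + 0.0153)^2
FOC: (2*7 + 1.0)*z = -3 + 1.0*(0.8162 + 0.0153)
z^{k+1} = -0.1446
Step 3: u-update.
u^{k+1} = 0.0153 + 0.8162 + 0.1446 = 0.9761
Step 4: Primal residual = |0.8162 + 0.1446| = 0.9608


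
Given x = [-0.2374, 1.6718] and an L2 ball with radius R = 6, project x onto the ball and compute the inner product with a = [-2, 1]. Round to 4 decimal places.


Step 1: Compute ||x|| (intermediates to 6 decimals).
||x|| = sqrt((-0.2374)^2 + 1.6718^2) = 1.688572
Step 2: Project.
Since ||x|| <= R, proj = x (no scaling needed).
proj(x) = [-0.2374, 1.6718]
Step 3: Dot product.
a^T * proj(x) = -2*(-0.2374) + 1*1.6718 = 2.1466


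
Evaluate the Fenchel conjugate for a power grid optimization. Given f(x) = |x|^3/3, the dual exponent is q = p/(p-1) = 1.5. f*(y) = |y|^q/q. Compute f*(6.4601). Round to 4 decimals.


The conjugate exponent q satisfies 1/p + 1/q = 1.
p = 3, so q = 3/(3 - 1) = 1.5
|y|^q = 6.4601^1.5 = 16.4195
f*(6.4601) = 16.4195 / 1.5 = 10.9463


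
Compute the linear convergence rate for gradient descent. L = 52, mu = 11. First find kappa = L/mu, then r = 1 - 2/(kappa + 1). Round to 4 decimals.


Step 1: Compute the condition number.
kappa = L/mu = 52/11 = 4.7273
Step 2: Compute the convergence rate.
r = 1 - 2/(kappa + 1) = 1 - 2*mu/(L + mu) = (L - mu)/(L + mu) = 41/63 = 0.6508


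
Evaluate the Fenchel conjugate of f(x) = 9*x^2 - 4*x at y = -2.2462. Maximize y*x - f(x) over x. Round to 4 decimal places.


f*(y) = sup_x {y*x - a*x^2 - b*x} = sup_x {(y-b)*x - a*x^2}
FOC: (y - b) - 2a*x = 0 => x* = (y - b)/(2a)
x* = (-2.2462 + 4)/(2*9) = 0.0974
f*(-2.2462) = (y-b)^2/(4a) = (-2.2462 + 4)^2/(4*9)
= 3.0758/36 = 0.0854


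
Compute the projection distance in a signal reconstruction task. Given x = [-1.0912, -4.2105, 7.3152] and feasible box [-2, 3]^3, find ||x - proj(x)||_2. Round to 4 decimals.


Project each component onto [-2, 3].
clip(-1.0912) = -1.0912, clip(-4.2105) = -2.0, clip(7.3152) = 3.0
Projection = [-1.0912, -2.0, 3.0]
Squared diffs: [0.0, 4.8863, 18.621]
Distance = sqrt(23.5073) = 4.8484


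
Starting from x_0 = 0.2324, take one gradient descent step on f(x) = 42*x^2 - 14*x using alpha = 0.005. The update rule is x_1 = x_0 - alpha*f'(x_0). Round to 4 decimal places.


We compute the gradient at x_0 and apply the update.
f'(x) = 84*x - 14
f'(0.2324) = 84*0.2324 - 14 = 5.5216
x_1 = 0.2324 - 0.005*5.5216 = 0.2048


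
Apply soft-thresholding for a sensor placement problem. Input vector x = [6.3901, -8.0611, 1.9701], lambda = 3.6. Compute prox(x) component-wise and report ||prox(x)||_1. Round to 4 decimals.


Soft-thresholding with lambda = 3.6:
prox(6.3901) = sign(6.3901)*max(|6.3901| - 3.6, 0) = 2.7901
prox(-8.0611) = sign(-8.0611)*max(|-8.0611| - 3.6, 0) = -4.4611
prox(1.9701) = sign(1.9701)*max(|1.9701| - 3.6, 0) = 0.0
prox(x) = [2.7901, -4.4611, 0.0]
||prox(x)||_1 = 2.7901 + 4.4611 + 0.0 = 7.2512


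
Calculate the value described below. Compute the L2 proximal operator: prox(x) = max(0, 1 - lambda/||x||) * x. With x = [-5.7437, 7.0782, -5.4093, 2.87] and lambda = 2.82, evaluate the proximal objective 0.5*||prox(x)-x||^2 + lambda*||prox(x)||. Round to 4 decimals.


Step 1: Compute ||x||.
||x|| = 10.9813
Step 2: Compute scaling factor.
scale = max(0, 1 - 2.82/10.9813) = 0.7432
Step 3: prox(x) = [-4.2687, 5.2605, -4.0202, 2.133]
||prox(x)|| = 8.1613
Step 4: Proximal objective.
0.5*||prox-x||^2 = 3.9762
lambda*||prox|| = 23.0149
Total = 26.991


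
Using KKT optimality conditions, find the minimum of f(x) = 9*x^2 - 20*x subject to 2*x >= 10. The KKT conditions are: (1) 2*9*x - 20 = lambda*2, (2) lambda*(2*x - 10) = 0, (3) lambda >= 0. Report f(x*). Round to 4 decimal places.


Step 1: Try lambda = 0 (constraint inactive).
x_unc = 20/(2*9) = 1.1111
Check: 2*1.1111 = 2.2222 < 10 -- violated!
Step 2: Constraint must be active: 2*x = 10
x* = 10/2 = 5.0
lambda = (2*9*5.0 - 20)/2 = 35.0
Step 3: Compute optimal value.
f(x*) = 9*5.0^2 - 20*5.0 = 125.0


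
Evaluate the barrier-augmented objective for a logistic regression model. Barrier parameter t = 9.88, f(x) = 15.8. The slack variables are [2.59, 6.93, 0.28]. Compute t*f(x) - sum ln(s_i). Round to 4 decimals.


Step 1: Compute log-barrier.
ln values: [0.9517, 1.9359, -1.273]
phi = -(0.9517 + 1.9359 - 1.273) = -1.6146
Step 2: Compute augmented objective.
t*f(x) = 9.88*15.8 = 156.104
Total = 156.104 - 1.6146 = 154.4894


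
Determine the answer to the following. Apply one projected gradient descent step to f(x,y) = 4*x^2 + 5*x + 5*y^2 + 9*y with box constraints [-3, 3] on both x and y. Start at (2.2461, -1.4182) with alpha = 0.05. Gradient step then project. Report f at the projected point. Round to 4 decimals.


Step 1: Compute gradient at (2.2461, -1.4182).
grad_x = 2*4*2.2461 + 5 = 22.9688
grad_y = 2*5*-1.4182 + 9 = -5.182
Step 2: Gradient step.
x_raw = 2.2461 - 0.05*22.9688 = 1.0977
y_raw = -1.4182 - 0.05*-5.182 = -1.1591
Step 3: Project onto [-3, 3].
x_proj = clip(1.0977) = 1.0977
y_proj = clip(-1.1591) = -1.1591
Step 4: Evaluate f.
f(1.0977, -1.1591) = 6.5934


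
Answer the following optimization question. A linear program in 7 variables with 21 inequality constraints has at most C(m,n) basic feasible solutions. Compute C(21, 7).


Each vertex corresponds to some choice of n active constraints out of m, so the number of vertices is at most C(m, n) = m! / (n!(m-n)!).
m = 21, n = 7
Numerator: 21 * 20 * 19 * 18 * 17 * 16 * 15
Denominator: 7! = 5040
C(21, 7) = 116280


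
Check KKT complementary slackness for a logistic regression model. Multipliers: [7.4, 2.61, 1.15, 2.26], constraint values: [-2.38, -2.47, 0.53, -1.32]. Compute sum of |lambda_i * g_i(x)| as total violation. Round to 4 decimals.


KKT complementary slackness check:
lambda_1 * g_1 = 7.4 * -2.38 = -17.612
lambda_2 * g_2 = 2.61 * -2.47 = -6.4467
lambda_3 * g_3 = 1.15 * 0.53 = 0.6095
lambda_4 * g_4 = 2.26 * -1.32 = -2.9832
Total violation = 17.612 + 6.4467 + 0.6095 + 2.9832 = 27.6514


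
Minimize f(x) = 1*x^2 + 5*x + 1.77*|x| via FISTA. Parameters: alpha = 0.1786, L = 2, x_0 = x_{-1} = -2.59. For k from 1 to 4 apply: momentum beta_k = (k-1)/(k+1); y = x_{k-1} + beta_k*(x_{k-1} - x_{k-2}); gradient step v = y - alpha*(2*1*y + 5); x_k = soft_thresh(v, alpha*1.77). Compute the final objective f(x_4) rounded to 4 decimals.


FISTA on f(x) = 1*x^2 + 5*x + 1.77*|x|
L = 2, alpha = 0.1786
Iteration 1: beta = 0.0, y = -2.59 + 0.0*(-2.59 + 2.59) = -2.59
  grad(y) = -0.18, v = y - alpha*grad = -2.5579
  prox(v) = soft_thresh(-2.5579, 0.3161) = -2.2417
Iteration 2: beta = 0.3333, y = -2.2417 + 0.3333*(-2.2417 + 2.59) = -2.1256
  grad(y) = 0.7487, v = y - alpha*grad = -2.2594
  prox(v) = soft_thresh(-2.2594, 0.3161) = -1.9432
Iteration 3: beta = 0.5, y = -1.9432 + 0.5*(-1.9432 + 2.2417) = -1.794
  grad(y) = 1.412, v = y - alpha*grad = -2.0462
  prox(v) = soft_thresh(-2.0462, 0.3161) = -1.7301
Iteration 4: beta = 0.6, y = -1.7301 + 0.6*(-1.7301 + 1.9432) = -1.6021
  grad(y) = 1.7957, v = y - alpha*grad = -1.9229
  prox(v) = soft_thresh(-1.9229, 0.3161) = -1.6067
f(x_4) = 1*(-1.6067)^2 + 5*(-1.6067) + 1.77*|-1.6067| = -2.6082


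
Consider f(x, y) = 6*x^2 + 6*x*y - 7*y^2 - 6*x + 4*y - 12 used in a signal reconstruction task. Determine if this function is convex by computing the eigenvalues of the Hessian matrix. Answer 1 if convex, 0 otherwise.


The Hessian of f(x,y) = 6*x^2 + 6*x*y - 7*y^2 - 6*x + 4*y - 12 is:
H = [[12, 6], [6, -14]]
Trace = 12 - 14 = -2
Determinant = 12*-14 - (6)^2 = -204
Discriminant = (-2)^2 - 4*-204 = 820.0
Eigenvalues: lambda_1 = -15.3178, lambda_2 = 13.3178
The function is not convex.

0


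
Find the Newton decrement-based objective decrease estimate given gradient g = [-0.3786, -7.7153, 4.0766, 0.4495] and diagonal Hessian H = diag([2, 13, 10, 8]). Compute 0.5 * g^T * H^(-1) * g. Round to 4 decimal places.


Step 1: H is diagonal, so H^(-1) * g = [-0.1893, -0.5935, 0.4077, 0.0562].
Step 2: g^T H^(-1) g = sum_i g_i^2 / H_ii
  = (-0.3786)^2/2 + (-7.7153)^2/13 + (4.0766)^2/10 + (0.4495)^2/8
  = 0.0717 + 4.5789 + 1.6619 + 0.0253 = 6.3377
Step 3: Objective decrease = 0.5 * g^T H^(-1) g = 3.1689


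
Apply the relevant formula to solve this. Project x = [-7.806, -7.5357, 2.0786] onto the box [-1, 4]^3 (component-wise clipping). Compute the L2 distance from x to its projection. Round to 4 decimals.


Project each component onto [-1, 4].
clip(-7.806) = -1.0, clip(-7.5357) = -1.0, clip(2.0786) = 2.0786
Projection = [-1.0, -1.0, 2.0786]
Squared diffs: [46.3216, 42.7154, 0.0]
Distance = sqrt(89.037) = 9.4359


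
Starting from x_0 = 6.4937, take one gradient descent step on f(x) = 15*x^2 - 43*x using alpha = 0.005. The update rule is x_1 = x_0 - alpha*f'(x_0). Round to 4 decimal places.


We compute the gradient at x_0 and apply the update.
f'(x) = 30*x - 43
f'(6.4937) = 30*6.4937 - 43 = 151.811
x_1 = 6.4937 - 0.005*151.811 = 5.7346


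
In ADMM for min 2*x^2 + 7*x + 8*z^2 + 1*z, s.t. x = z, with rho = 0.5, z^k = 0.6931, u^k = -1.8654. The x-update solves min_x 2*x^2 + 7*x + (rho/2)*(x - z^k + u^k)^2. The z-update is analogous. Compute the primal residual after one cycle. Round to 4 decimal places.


ADMM iteration with rho = 0.5, z^k = 0.6931, u^k = -1.8654
Step 1: x-update.
Minimize 2*x^2 + 7*x + (0.5/2)*(x - 0.6931 - 1.8654)^2
FOC: (2*2 + 0.5)*x = -7 + 0.5*(0.6931 + 1.8654)
x^{k+1} = -1.2713
Step 2: z-update.
Minimize 8*z^2 + 1*z + (0.5/2)*(-1.2713 - z - 1.8654)^2
FOC: (2*8 + 0.5)*z = -1 + 0.5*(-1.2713 - 1.8654)
z^{k+1} = -0.1557
Step 3: u-update.
u^{k+1} = -1.8654 - 1.2713 + 0.1557 = -2.981
Step 4: Primal residual = |-1.2713 + 0.1557| = 1.1156


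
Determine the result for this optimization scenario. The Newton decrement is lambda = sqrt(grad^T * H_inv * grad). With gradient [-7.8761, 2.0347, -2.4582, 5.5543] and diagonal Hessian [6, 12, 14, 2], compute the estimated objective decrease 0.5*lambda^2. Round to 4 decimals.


Step 1: H is diagonal, so H^(-1) * g = [-1.3127, 0.1696, -0.1756, 2.7772].
Step 2: g^T H^(-1) g = sum_i g_i^2 / H_ii
  = (-7.8761)^2/6 + (2.0347)^2/12 + (-2.4582)^2/14 + (5.5543)^2/2
  = 10.3388 + 0.345 + 0.4316 + 15.4251 = 26.5406
Step 3: Objective decrease = 0.5 * g^T H^(-1) g = 13.2703


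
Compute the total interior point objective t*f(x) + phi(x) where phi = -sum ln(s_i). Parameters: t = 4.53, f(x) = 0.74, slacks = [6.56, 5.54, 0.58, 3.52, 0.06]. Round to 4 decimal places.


Step 1: Compute log-barrier.
ln values: [1.881, 1.712, -0.5447, 1.2585, -2.8134]
phi = -(1.881 + 1.712 - 0.5447 + 1.2585 - 2.8134) = -1.4933
Step 2: Compute augmented objective.
t*f(x) = 4.53*0.74 = 3.3522
Total = 3.3522 - 1.4933 = 1.8589
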